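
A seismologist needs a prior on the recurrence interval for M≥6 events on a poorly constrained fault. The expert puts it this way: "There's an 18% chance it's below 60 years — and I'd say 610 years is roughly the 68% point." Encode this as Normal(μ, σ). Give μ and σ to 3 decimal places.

μ = 424.011, σ = 397.668

The p-quantile of Normal(μ,σ) is μ + z_p·σ, with z_{0.18} = -0.9154 and z_{0.68} = 0.4677.
Eliminate σ: μ = (z₂·x₁ − z₁·x₂)/(z₂ − z₁) = (0.4677·60 − (-0.9154)·610)/1.383 = 424.011.
Then σ = (x₂ − x₁)/(z₂ − z₁) = (610 − 60)/1.383 = 397.668.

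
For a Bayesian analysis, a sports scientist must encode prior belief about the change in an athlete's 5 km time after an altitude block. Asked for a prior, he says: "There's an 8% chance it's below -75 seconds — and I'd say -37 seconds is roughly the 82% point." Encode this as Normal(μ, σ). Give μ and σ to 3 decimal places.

μ = -51.990, σ = 16.376

The p-quantile of Normal(μ,σ) is μ + z_p·σ, with z_{0.08} = -1.405 and z_{0.82} = 0.9154.
Eliminate σ: μ = (z₂·x₁ − z₁·x₂)/(z₂ − z₁) = (0.9154·-75 − (-1.405)·-37)/2.32 = -51.990.
Then σ = (x₂ − x₁)/(z₂ − z₁) = (-37 − -75)/2.32 = 16.376.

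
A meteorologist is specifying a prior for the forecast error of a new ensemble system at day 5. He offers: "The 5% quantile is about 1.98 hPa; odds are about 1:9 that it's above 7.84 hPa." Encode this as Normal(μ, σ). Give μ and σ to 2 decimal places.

μ = 5.27, σ = 2.00

For Normal(μ,σ), the p-quantile is μ + z_p·σ. Here z_{0.05} = -1.645, z_{0.9} = 1.282.
So 1.98 = μ − 1.645σ and 7.84 = μ + 1.282σ.
Subtracting: σ = (7.84 − 1.98)/(1.282 − (-1.645)) = 2.00.
Then μ = 1.98 − (-1.645)·2.00 = 5.27.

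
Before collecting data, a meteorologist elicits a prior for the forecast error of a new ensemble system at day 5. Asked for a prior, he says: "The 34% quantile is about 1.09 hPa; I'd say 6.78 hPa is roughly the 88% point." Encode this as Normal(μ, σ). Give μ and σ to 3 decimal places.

μ = 2.568, σ = 3.584

For Normal(μ,σ), the p-quantile is μ + z_p·σ. Here z_{0.34} = -0.4125, z_{0.88} = 1.175.
So 1.09 = μ − 0.4125σ and 6.78 = μ + 1.175σ.
Subtracting: σ = (6.78 − 1.09)/(1.175 − (-0.4125)) = 3.584.
Then μ = 1.09 − (-0.4125)·3.584 = 2.568.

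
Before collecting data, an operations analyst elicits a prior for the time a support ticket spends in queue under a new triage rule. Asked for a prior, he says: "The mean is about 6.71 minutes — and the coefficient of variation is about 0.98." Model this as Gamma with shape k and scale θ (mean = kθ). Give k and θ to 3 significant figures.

For Gamma(k, scale θ): mean = kθ, variance = kθ², so CV = 1/√k.
CV = 0.98, hence k = 1/CV² = 1.04.
Then θ = mean/k = 6.71/1.04 = 6.44.

k ≈ 1.04, θ ≈ 6.44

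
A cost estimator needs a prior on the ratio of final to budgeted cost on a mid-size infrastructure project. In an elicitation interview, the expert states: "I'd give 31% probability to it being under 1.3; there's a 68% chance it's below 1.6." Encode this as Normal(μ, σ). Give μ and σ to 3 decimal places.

μ = 1.454, σ = 0.311

For Normal(μ,σ), the p-quantile is μ + z_p·σ. Here z_{0.31} = -0.4959, z_{0.68} = 0.4677.
So 1.3 = μ − 0.4959σ and 1.6 = μ + 0.4677σ.
Subtracting: σ = (1.6 − 1.3)/(0.4677 − (-0.4959)) = 0.311.
Then μ = 1.3 − (-0.4959)·0.311 = 1.454.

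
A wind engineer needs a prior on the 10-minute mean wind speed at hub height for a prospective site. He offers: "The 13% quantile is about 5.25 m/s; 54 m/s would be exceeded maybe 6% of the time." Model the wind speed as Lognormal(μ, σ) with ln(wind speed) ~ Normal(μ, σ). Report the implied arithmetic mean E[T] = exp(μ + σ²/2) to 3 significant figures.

If T ~ Lognormal(μ,σ) then ln T ~ Normal(μ,σ), so the p-quantile of ln T is μ + z_p·σ.
ln(5.25) = 1.658 and ln(54) = 3.989; z_{0.13} = -1.126, z_{0.94} = 1.555.
σ = (3.989 − 1.658)/(1.555 − (-1.126)) = 0.869.
μ = 1.658 − (-1.126)·0.869 = 2.637.
E[T] = exp(μ + σ²/2) = exp(2.637 + 0.3778) = 20.4 m/s.

E[T] ≈ 20.4 m/s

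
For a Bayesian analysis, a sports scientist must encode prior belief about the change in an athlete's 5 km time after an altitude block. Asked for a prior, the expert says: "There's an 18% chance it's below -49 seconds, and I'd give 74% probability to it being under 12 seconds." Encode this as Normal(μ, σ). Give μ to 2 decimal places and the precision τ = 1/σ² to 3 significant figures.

μ = -13.18, τ = 0.000653

The p-quantile of Normal(μ,σ) is μ + z_p·σ, with z_{0.18} = -0.9154 and z_{0.74} = 0.6433.
Eliminate σ: μ = (z₂·x₁ − z₁·x₂)/(z₂ − z₁) = (0.6433·-49 − (-0.9154)·12)/1.559 = -13.18.
Then σ = (x₂ − x₁)/(z₂ − z₁) = (12 − -49)/1.559 = 39.13.
Precision τ = 1/σ² = 1/39.13² = 0.000653.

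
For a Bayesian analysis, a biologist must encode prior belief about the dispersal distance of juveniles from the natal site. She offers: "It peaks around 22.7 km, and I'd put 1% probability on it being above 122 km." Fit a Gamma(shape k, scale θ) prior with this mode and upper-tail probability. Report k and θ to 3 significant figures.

Gamma(k,θ) with k>1 has mode (k−1)θ, so θ = 22.7/(k−1).
Need P(X < 122) = 0.99 with θ tied to k this way. Start at k = 2, θ = 22.7: P(X<122) ≈ 0.970.
Too low — raise k to concentrate. Iterating converges to k ≈ 2.36.
Then θ = 22.7/(2.36−1) ≈ 16.7.

k ≈ 2.36, θ ≈ 16.7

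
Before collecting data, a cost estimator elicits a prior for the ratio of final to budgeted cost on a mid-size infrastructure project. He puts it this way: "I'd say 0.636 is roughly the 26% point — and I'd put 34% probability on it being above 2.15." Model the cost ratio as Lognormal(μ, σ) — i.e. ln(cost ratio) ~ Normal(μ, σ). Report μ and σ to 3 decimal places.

If T ~ Lognormal(μ,σ) then ln T ~ Normal(μ,σ), so the p-quantile of ln T is μ + z_p·σ.
ln(0.636) = -0.4526 and ln(2.15) = 0.7655; z_{0.26} = -0.6433, z_{0.66} = 0.4125.
σ = (0.7655 − -0.4526)/(0.4125 − (-0.6433)) = 1.154.
μ = -0.4526 − (-0.6433)·1.154 = 0.290.

μ ≈ 0.290, σ ≈ 1.154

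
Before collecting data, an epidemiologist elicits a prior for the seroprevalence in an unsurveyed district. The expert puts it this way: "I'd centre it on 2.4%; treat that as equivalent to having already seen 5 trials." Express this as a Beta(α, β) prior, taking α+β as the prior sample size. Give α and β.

α = 0.12, β = 4.88

Under the effective-sample-size interpretation, Beta(α, β) has prior mean α/(α+β) and prior sample size α+β.
So α+β = 5 and α/(α+β) = 0.024, giving α = 0.024·5 = 0.12 and β = 5 − 0.12 = 4.88.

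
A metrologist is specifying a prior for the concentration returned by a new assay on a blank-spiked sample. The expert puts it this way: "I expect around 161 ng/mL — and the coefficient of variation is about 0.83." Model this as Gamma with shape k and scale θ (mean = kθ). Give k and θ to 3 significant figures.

For Gamma(k, scale θ): mean = kθ, variance = kθ², so CV = 1/√k.
CV = 0.83, hence k = 1/CV² = 1.45.
Then θ = mean/k = 161/1.45 = 111.

k ≈ 1.45, θ ≈ 111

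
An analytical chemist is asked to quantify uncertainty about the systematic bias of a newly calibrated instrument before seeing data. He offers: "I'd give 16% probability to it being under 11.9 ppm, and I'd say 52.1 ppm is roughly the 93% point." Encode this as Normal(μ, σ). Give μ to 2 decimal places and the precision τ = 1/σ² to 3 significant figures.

The p-quantile of Normal(μ,σ) is μ + z_p·σ, with z_{0.16} = -0.9945 and z_{0.93} = 1.476.
Eliminate σ: μ = (z₂·x₁ − z₁·x₂)/(z₂ − z₁) = (1.476·11.9 − (-0.9945)·52.1)/2.47 = 28.08.
Then σ = (x₂ − x₁)/(z₂ − z₁) = (52.1 − 11.9)/2.47 = 16.27.
Precision τ = 1/σ² = 1/16.27² = 0.00378.

μ = 28.08, τ = 0.00378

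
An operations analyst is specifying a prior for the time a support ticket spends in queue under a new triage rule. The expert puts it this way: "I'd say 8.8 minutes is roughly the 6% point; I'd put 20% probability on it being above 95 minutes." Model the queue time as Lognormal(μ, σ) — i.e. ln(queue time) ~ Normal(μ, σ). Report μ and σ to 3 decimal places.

If T ~ Lognormal(μ,σ) then ln T ~ Normal(μ,σ), so the p-quantile of ln T is μ + z_p·σ.
ln(8.8) = 2.175 and ln(95) = 4.554; z_{0.06} = -1.555, z_{0.8} = 0.8416.
σ = (4.554 − 2.175)/(0.8416 − (-1.555)) = 0.993.
μ = 2.175 − (-1.555)·0.993 = 3.718.

μ ≈ 3.718, σ ≈ 0.993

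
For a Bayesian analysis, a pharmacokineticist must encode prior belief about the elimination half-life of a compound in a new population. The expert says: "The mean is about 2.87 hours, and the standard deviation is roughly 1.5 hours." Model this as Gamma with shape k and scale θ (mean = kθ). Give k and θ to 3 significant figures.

For Gamma(k, scale θ): mean = kθ, variance = kθ², so CV = 1/√k.
CV = SD/mean = 1.5/2.87 = 0.5226, hence k = 1/CV² = 3.66.
Then θ = mean/k = 2.87/3.66 = 0.784.

k ≈ 3.66, θ ≈ 0.784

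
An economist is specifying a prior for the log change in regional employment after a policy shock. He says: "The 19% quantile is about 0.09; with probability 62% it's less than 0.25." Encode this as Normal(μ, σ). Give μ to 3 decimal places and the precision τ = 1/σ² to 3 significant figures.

For Normal(μ,σ), the p-quantile is μ + z_p·σ. Here z_{0.19} = -0.8779, z_{0.62} = 0.3055.
So 0.09 = μ − 0.8779σ and 0.25 = μ + 0.3055σ.
Subtracting: σ = (0.25 − 0.09)/(0.3055 − (-0.8779)) = 0.135.
Then μ = 0.09 − (-0.8779)·0.135 = 0.209.
Precision τ = 1/σ² = 1/0.1352² = 54.7.

μ = 0.209, τ = 54.7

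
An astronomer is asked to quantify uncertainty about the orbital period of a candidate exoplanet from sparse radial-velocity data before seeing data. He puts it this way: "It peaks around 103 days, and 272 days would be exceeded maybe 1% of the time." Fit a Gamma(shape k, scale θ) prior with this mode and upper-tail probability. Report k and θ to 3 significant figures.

Gamma(k,θ) with k>1 has mode (k−1)θ, so θ = 103/(k−1).
Need P(X < 272) = 0.99 with θ tied to k this way. Start at k = 2, θ = 103: P(X<272) ≈ 0.740.
Too low — raise k to concentrate. Iterating converges to k ≈ 5.92.
Then θ = 103/(5.92−1) ≈ 20.9.

k ≈ 5.92, θ ≈ 20.9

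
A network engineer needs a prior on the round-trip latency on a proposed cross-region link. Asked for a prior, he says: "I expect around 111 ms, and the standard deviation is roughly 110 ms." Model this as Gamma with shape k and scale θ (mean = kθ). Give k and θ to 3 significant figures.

For Gamma(k, scale θ): mean = kθ, variance = kθ², so CV = 1/√k.
CV = SD/mean = 110/111 = 0.991, hence k = 1/CV² = 1.02.
Then θ = mean/k = 111/1.02 = 109.

k ≈ 1.02, θ ≈ 109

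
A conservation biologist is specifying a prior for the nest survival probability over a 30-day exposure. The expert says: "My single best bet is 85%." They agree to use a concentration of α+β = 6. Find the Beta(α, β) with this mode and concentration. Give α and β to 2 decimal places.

For α,β > 1 the Beta mode is (α−1)/(α+β−2). With α+β = 6, the mode is (α−1)/4.
Set (α−1)/4 = 0.85 → α = 1 + 0.85·4 = 4.40.
β = 6 − α = 1.60.

α = 4.40, β = 1.60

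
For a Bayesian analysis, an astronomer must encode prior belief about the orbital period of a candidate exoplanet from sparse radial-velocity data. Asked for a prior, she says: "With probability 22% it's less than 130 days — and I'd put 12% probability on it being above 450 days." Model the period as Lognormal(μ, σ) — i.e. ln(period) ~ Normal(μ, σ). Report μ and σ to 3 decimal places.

If T ~ Lognormal(μ,σ) then ln T ~ Normal(μ,σ), so the p-quantile of ln T is μ + z_p·σ.
ln(130) = 4.868 and ln(450) = 6.109; z_{0.22} = -0.7722, z_{0.88} = 1.175.
σ = (6.109 − 4.868)/(1.175 − (-0.7722)) = 0.638.
μ = 4.868 − (-0.7722)·0.638 = 5.360.

μ ≈ 5.360, σ ≈ 0.638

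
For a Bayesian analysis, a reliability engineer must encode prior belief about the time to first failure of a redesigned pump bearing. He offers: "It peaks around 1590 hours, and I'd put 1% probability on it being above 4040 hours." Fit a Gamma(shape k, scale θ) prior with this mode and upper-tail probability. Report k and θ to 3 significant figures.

Gamma(k,θ) with k>1 has mode (k−1)θ, so θ = 1590/(k−1).
Need P(X < 4040) = 0.99 with θ tied to k this way. Start at k = 2, θ = 1590: P(X<4040) ≈ 0.721.
Too low — raise k to concentrate. Iterating converges to k ≈ 6.38.
Then θ = 1590/(6.38−1) ≈ 296.

k ≈ 6.38, θ ≈ 296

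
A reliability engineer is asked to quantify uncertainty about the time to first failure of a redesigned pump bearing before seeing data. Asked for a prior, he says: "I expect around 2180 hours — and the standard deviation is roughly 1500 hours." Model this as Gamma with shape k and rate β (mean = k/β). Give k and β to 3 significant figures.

For Gamma(k, rate β): mean = k/β, variance = k/β², so CV = 1/√k.
CV = SD/mean = 1500/2180 = 0.6881, hence k = 1/CV² = 2.11.
Then β = k/mean = 2.11/2180 = 0.000969.

k ≈ 2.11, β ≈ 0.000969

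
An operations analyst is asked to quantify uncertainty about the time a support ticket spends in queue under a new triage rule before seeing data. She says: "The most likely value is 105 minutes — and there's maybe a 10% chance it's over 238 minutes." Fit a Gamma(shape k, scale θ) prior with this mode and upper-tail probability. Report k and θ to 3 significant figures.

Gamma(k,θ) with k>1 has mode (k−1)θ, so θ = 105/(k−1).
Need P(X < 238) = 0.9 with θ tied to k this way. Start at k = 2, θ = 105: P(X<238) ≈ 0.661.
Too low — raise k to concentrate. Iterating converges to k ≈ 3.87.
Then θ = 105/(3.87−1) ≈ 36.6.

k ≈ 3.87, θ ≈ 36.6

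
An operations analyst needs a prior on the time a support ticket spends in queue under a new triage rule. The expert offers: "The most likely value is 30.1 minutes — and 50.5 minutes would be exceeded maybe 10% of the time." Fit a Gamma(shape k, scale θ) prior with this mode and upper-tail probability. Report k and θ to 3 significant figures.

k ≈ 8.06, θ ≈ 4.26

Gamma(k,θ) with k>1 has mode (k−1)θ, so θ = 30.1/(k−1).
Need P(X < 50.5) = 0.9 with θ tied to k this way. Start at k = 2, θ = 30.1: P(X<50.5) ≈ 0.500.
Too low — raise k to concentrate. Iterating converges to k ≈ 8.06.
Then θ = 30.1/(8.06−1) ≈ 4.26.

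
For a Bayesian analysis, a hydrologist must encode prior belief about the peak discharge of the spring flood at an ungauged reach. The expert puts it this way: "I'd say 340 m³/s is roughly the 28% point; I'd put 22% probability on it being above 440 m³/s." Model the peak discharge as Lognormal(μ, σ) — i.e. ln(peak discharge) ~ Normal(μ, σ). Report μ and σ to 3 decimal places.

If T ~ Lognormal(μ,σ) then ln T ~ Normal(μ,σ), so the p-quantile of ln T is μ + z_p·σ.
ln(340) = 5.829 and ln(440) = 6.087; z_{0.28} = -0.5828, z_{0.78} = 0.7722.
σ = (6.087 − 5.829)/(0.7722 − (-0.5828)) = 0.190.
μ = 5.829 − (-0.5828)·0.190 = 5.940.

μ ≈ 5.940, σ ≈ 0.190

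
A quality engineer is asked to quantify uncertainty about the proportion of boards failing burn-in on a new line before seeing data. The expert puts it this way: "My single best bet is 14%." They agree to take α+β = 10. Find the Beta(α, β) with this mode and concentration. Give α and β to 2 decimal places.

For α,β > 1 the Beta mode is (α−1)/(α+β−2). With α+β = 10, the mode is (α−1)/8.
Set (α−1)/8 = 0.14 → α = 1 + 0.14·8 = 2.12.
β = 10 − α = 7.88.

α = 2.12, β = 7.88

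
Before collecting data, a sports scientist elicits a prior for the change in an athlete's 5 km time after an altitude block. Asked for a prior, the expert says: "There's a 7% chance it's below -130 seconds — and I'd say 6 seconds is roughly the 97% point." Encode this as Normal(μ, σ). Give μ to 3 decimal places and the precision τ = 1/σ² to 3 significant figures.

For Normal(μ,σ), the p-quantile is μ + z_p·σ. Here z_{0.07} = -1.476, z_{0.97} = 1.881.
So -130 = μ − 1.476σ and 6 = μ + 1.881σ.
Subtracting: σ = (6 − -130)/(1.881 − (-1.476)) = 40.517.
Then μ = -130 − (-1.476)·40.517 = -70.205.
Precision τ = 1/σ² = 1/40.52² = 0.000609.

μ = -70.205, τ = 0.000609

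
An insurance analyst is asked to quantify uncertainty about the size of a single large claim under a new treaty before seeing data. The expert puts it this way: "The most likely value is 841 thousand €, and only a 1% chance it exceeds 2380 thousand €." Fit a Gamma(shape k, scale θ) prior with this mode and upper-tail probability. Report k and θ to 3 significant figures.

k ≈ 5.22, θ ≈ 199

Gamma(k,θ) with k>1 has mode (k−1)θ, so θ = 841/(k−1).
Need P(X < 2380) = 0.99 with θ tied to k this way. Start at k = 2, θ = 841: P(X<2380) ≈ 0.774.
Too low — raise k to concentrate. Iterating converges to k ≈ 5.22.
Then θ = 841/(5.22−1) ≈ 199.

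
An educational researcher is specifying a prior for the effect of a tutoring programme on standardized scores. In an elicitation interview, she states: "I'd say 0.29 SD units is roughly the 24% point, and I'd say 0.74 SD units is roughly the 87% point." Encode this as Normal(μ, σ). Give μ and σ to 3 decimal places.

μ = 0.463, σ = 0.246

For Normal(μ,σ), the p-quantile is μ + z_p·σ. Here z_{0.24} = -0.7063, z_{0.87} = 1.126.
So 0.29 = μ − 0.7063σ and 0.74 = μ + 1.126σ.
Subtracting: σ = (0.74 − 0.29)/(1.126 − (-0.7063)) = 0.246.
Then μ = 0.29 − (-0.7063)·0.246 = 0.463.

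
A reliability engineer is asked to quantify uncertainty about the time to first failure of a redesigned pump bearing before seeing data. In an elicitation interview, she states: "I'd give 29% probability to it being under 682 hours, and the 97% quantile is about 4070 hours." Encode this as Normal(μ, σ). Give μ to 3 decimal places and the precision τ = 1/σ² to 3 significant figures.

μ = 1452.226, τ = 5.16e-07

For Normal(μ,σ), the p-quantile is μ + z_p·σ. Here z_{0.29} = -0.5534, z_{0.97} = 1.881.
So 682 = μ − 0.5534σ and 4070 = μ + 1.881σ.
Subtracting: σ = (4070 − 682)/(1.881 − (-0.5534)) = 1391.845.
Then μ = 682 − (-0.5534)·1391.845 = 1452.226.
Precision τ = 1/σ² = 1/1392² = 5.16e-07.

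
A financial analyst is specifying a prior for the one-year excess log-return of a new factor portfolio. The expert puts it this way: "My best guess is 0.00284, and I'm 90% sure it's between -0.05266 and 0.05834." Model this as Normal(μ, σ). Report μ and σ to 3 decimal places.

μ = 0.003, σ = 0.034

A symmetric 90% interval runs μ ± z·σ with z = 1.645.
Half-width = 0.0555, so σ = 0.0555/1.645 = 0.034.
μ is the stated best guess, 0.003.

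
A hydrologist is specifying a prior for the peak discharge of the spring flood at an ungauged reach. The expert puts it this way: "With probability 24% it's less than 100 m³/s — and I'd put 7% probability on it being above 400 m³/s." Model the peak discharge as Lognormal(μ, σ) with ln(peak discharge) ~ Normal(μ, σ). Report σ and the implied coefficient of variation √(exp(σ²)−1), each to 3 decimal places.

If T ~ Lognormal(μ,σ) then ln T ~ Normal(μ,σ), so the p-quantile of ln T is μ + z_p·σ.
ln(100) = 4.605 and ln(400) = 5.991; z_{0.24} = -0.7063, z_{0.93} = 1.476.
σ = (5.991 − 4.605)/(1.476 − (-0.7063)) = 0.635.
μ = 4.605 − (-0.7063)·0.635 = 5.054.
CV = √(exp(σ²)−1) = √(exp(0.4036)−1) = 0.705.

σ ≈ 0.635, CV ≈ 0.705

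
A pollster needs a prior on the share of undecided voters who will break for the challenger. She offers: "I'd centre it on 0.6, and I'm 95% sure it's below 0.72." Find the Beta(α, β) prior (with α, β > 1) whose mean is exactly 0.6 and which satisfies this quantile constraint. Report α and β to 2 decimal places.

α ≈ 25.32, β ≈ 16.88

With mean 0.6 fixed, write α = 0.6s, β = 0.4s where s = α+β.
Need P(θ < 0.72) = 0.95 under Beta(0.6s, 0.4s). Normal approximation: (q−m)/√(m(1−m)/s) ≈ z_{0.95} = 1.64, so s ≈ 0.6·0.4·(1.64)²/(0.72−0.6)² = 45.1.
At s = 45.1: P(θ<0.72) ≈ 0.956. Adjusting to match 0.95 gives s ≈ 42.20.
So α = 0.6·42.20 ≈ 25.32, β = 0.4·42.20 ≈ 16.88.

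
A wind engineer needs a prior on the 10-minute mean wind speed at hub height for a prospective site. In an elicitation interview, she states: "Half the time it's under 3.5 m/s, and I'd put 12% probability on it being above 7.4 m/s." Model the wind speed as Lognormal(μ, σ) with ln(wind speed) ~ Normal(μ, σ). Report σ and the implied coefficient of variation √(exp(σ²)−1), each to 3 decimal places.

If T ~ Lognormal(μ,σ) then ln T ~ Normal(μ,σ), so the p-quantile of ln T is μ + z_p·σ.
ln(3.5) = 1.253 and ln(7.4) = 2.001; z_{0.5} = 0, z_{0.88} = 1.175.
σ = (2.001 − 1.253)/(1.175 − (0)) = 0.637.
μ = 1.253 − (0)·0.637 = 1.253.
CV = √(exp(σ²)−1) = √(exp(0.4060)−1) = 0.708.

σ ≈ 0.637, CV ≈ 0.708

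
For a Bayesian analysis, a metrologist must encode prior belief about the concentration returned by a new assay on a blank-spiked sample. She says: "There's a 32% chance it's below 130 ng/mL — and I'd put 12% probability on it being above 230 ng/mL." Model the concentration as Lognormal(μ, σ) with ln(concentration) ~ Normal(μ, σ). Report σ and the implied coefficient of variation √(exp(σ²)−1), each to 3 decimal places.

σ ≈ 0.347, CV ≈ 0.358

If T ~ Lognormal(μ,σ) then ln T ~ Normal(μ,σ), so the p-quantile of ln T is μ + z_p·σ.
ln(130) = 4.868 and ln(230) = 5.438; z_{0.32} = -0.4677, z_{0.88} = 1.175.
σ = (5.438 − 4.868)/(1.175 − (-0.4677)) = 0.347.
μ = 4.868 − (-0.4677)·0.347 = 5.030.
CV = √(exp(σ²)−1) = √(exp(0.1206)−1) = 0.358.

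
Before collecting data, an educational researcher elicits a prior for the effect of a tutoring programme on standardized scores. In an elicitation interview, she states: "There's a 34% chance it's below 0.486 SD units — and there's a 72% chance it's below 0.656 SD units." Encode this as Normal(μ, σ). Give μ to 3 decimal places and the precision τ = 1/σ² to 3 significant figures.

For Normal(μ,σ), the p-quantile is μ + z_p·σ. Here z_{0.34} = -0.4125, z_{0.72} = 0.5828.
So 0.486 = μ − 0.4125σ and 0.656 = μ + 0.5828σ.
Subtracting: σ = (0.656 − 0.486)/(0.5828 − (-0.4125)) = 0.171.
Then μ = 0.486 − (-0.4125)·0.171 = 0.556.
Precision τ = 1/σ² = 1/0.1708² = 34.3.

μ = 0.556, τ = 34.3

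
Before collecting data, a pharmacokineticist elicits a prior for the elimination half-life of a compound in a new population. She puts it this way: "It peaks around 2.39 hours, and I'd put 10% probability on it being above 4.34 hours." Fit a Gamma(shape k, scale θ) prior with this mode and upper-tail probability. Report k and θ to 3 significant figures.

Gamma(k,θ) with k>1 has mode (k−1)θ, so θ = 2.39/(k−1).
Need P(X < 4.34) = 0.9 with θ tied to k this way. Start at k = 2, θ = 2.39: P(X<4.34) ≈ 0.542.
Too low — raise k to concentrate. Iterating converges to k ≈ 6.35.
Then θ = 2.39/(6.35−1) ≈ 0.446.

k ≈ 6.35, θ ≈ 0.446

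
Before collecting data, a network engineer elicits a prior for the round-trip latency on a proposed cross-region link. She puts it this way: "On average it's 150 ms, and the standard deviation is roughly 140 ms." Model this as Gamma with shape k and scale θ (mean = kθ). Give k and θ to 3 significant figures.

k ≈ 1.15, θ ≈ 131

For Gamma(k, scale θ): mean = kθ, variance = kθ², so CV = 1/√k.
CV = SD/mean = 140/150 = 0.9333, hence k = 1/CV² = 1.15.
Then θ = mean/k = 150/1.15 = 131.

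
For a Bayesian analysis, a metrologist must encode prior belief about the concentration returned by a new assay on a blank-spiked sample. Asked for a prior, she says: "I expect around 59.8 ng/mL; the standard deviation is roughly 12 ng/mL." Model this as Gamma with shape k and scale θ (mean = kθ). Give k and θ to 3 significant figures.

For Gamma(k, scale θ): mean = kθ, variance = kθ², so CV = 1/√k.
CV = SD/mean = 12/59.8 = 0.2007, hence k = 1/CV² = 24.8.
Then θ = mean/k = 59.8/24.8 = 2.41.

k ≈ 24.8, θ ≈ 2.41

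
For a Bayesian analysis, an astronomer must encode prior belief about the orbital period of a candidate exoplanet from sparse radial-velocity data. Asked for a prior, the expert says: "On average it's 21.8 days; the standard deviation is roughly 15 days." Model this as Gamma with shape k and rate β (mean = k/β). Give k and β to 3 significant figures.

k ≈ 2.11, β ≈ 0.0969

For Gamma(k, rate β): mean = k/β, variance = k/β², so CV = 1/√k.
CV = SD/mean = 15/21.8 = 0.6881, hence k = 1/CV² = 2.11.
Then β = k/mean = 2.11/21.8 = 0.0969.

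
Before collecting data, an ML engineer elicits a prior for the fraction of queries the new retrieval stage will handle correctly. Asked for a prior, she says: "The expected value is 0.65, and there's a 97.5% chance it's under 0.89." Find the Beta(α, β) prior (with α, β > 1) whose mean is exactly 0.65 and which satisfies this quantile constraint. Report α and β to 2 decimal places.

α ≈ 6.94, β ≈ 3.74

With mean 0.65 fixed, write α = 0.65s, β = 0.35s where s = α+β.
Need P(θ < 0.89) = 0.975 under Beta(0.65s, 0.35s). Normal approximation: (q−m)/√(m(1−m)/s) ≈ z_{0.975} = 1.96, so s ≈ 0.65·0.35·(1.96)²/(0.89−0.65)² = 15.2.
At s = 15.2: P(θ<0.89) ≈ 0.991. Adjusting to match 0.975 gives s ≈ 10.68.
So α = 0.65·10.68 ≈ 6.94, β = 0.35·10.68 ≈ 3.74.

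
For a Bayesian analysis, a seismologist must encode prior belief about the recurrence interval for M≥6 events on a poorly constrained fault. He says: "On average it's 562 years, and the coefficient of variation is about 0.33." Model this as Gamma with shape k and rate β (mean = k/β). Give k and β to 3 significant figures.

For Gamma(k, rate β): mean = k/β, variance = k/β², so CV = 1/√k.
CV = 0.33, hence k = 1/CV² = 9.18.
Then β = k/mean = 9.18/562 = 0.0163.

k ≈ 9.18, β ≈ 0.0163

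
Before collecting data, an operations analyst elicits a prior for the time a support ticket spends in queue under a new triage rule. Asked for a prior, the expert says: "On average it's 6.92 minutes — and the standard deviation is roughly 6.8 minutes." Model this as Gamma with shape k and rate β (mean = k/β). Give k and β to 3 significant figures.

k ≈ 1.04, β ≈ 0.15

For Gamma(k, rate β): mean = k/β, variance = k/β², so CV = 1/√k.
CV = SD/mean = 6.8/6.92 = 0.9827, hence k = 1/CV² = 1.04.
Then β = k/mean = 1.04/6.92 = 0.15.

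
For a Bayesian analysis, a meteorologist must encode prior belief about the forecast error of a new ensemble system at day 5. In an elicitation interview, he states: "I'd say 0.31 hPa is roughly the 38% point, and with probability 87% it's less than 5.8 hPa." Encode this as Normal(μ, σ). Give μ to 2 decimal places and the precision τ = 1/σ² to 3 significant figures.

The p-quantile of Normal(μ,σ) is μ + z_p·σ, with z_{0.38} = -0.3055 and z_{0.87} = 1.126.
Eliminate σ: μ = (z₂·x₁ − z₁·x₂)/(z₂ − z₁) = (1.126·0.31 − (-0.3055)·5.8)/1.432 = 1.48.
Then σ = (x₂ − x₁)/(z₂ − z₁) = (5.8 − 0.31)/1.432 = 3.83.
Precision τ = 1/σ² = 1/3.834² = 0.068.

μ = 1.48, τ = 0.068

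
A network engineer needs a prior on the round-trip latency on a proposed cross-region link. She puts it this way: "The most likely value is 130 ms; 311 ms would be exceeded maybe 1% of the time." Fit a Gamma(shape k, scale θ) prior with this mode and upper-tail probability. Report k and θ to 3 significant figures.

Gamma(k,θ) with k>1 has mode (k−1)θ, so θ = 130/(k−1).
Need P(X < 311) = 0.99 with θ tied to k this way. Start at k = 2, θ = 130: P(X<311) ≈ 0.690.
Too low — raise k to concentrate. Iterating converges to k ≈ 7.23.
Then θ = 130/(7.23−1) ≈ 20.9.

k ≈ 7.23, θ ≈ 20.9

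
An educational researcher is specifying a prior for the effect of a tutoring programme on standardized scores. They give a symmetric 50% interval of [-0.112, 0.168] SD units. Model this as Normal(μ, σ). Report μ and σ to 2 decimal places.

A symmetric 50% interval runs μ ± z·σ with z = 0.6745.
Half-width = 0.14, so σ = 0.14/0.6745 = 0.21.
μ is the interval midpoint, 0.03.

μ = 0.03, σ = 0.21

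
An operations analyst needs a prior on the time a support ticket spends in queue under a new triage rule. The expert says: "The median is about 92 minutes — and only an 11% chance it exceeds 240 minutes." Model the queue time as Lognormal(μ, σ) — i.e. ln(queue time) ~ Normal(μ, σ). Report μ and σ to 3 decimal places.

μ ≈ 4.522, σ ≈ 0.782

If T ~ Lognormal(μ,σ) then ln T ~ Normal(μ,σ), so the p-quantile of ln T is μ + z_p·σ.
ln(92) = 4.522 and ln(240) = 5.481; z_{0.5} = 0, z_{0.89} = 1.227.
σ = (5.481 − 4.522)/(1.227 − (0)) = 0.782.
μ = 4.522 − (0)·0.782 = 4.522.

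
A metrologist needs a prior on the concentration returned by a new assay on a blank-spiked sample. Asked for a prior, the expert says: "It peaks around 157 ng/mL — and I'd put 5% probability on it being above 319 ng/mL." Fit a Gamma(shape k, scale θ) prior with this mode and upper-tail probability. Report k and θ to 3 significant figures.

Gamma(k,θ) with k>1 has mode (k−1)θ, so θ = 157/(k−1).
Need P(X < 319) = 0.95 with θ tied to k this way. Start at k = 2, θ = 157: P(X<319) ≈ 0.603.
Too low — raise k to concentrate. Iterating converges to k ≈ 6.51.
Then θ = 157/(6.51−1) ≈ 28.5.

k ≈ 6.51, θ ≈ 28.5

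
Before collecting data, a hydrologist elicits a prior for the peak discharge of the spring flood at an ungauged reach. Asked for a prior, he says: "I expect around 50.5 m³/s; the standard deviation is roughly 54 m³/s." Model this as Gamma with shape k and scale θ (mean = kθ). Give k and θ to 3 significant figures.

For Gamma(k, scale θ): mean = kθ, variance = kθ², so CV = 1/√k.
CV = SD/mean = 54/50.5 = 1.069, hence k = 1/CV² = 0.875.
Then θ = mean/k = 50.5/0.875 = 57.7.

k ≈ 0.875, θ ≈ 57.7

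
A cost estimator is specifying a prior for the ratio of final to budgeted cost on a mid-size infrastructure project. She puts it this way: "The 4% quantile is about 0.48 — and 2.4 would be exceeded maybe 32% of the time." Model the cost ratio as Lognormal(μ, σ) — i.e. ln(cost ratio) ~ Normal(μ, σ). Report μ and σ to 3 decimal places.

If T ~ Lognormal(μ,σ) then ln T ~ Normal(μ,σ), so the p-quantile of ln T is μ + z_p·σ.
ln(0.48) = -0.734 and ln(2.4) = 0.8755; z_{0.04} = -1.751, z_{0.68} = 0.4677.
σ = (0.8755 − -0.734)/(0.4677 − (-1.751)) = 0.725.
μ = -0.734 − (-1.751)·0.725 = 0.536.

μ ≈ 0.536, σ ≈ 0.725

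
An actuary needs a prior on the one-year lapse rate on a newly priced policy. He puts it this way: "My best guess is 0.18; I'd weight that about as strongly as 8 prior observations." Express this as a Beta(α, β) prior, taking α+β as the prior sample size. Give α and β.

α = 1.44, β = 6.56

Under the effective-sample-size interpretation, Beta(α, β) has prior mean α/(α+β) and prior sample size α+β.
So α+β = 8 and α/(α+β) = 0.18, giving α = 0.18·8 = 1.44 and β = 8 − 1.44 = 6.56.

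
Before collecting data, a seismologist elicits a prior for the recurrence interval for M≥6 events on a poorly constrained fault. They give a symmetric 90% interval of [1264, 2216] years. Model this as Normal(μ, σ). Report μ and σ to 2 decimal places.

A symmetric 90% interval runs μ ± z·σ with z = 1.645.
Half-width = 476, so σ = 476/1.645 = 289.39.
μ is the interval midpoint, 1740.00.

μ = 1740.00, σ = 289.39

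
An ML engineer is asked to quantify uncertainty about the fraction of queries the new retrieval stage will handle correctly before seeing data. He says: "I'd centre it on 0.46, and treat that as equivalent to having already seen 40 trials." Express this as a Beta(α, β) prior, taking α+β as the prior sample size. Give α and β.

Under the effective-sample-size interpretation, Beta(α, β) has prior mean α/(α+β) and prior sample size α+β.
So α+β = 40 and α/(α+β) = 0.46, giving α = 0.46·40 = 18.4 and β = 40 − 18.4 = 21.6.

α = 18.4, β = 21.6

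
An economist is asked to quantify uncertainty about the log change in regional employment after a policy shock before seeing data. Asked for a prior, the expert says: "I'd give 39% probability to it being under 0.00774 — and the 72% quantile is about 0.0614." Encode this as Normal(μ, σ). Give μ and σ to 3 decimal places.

μ = 0.025, σ = 0.062

The p-quantile of Normal(μ,σ) is μ + z_p·σ, with z_{0.39} = -0.2793 and z_{0.72} = 0.5828.
Eliminate σ: μ = (z₂·x₁ − z₁·x₂)/(z₂ − z₁) = (0.5828·0.00774 − (-0.2793)·0.0614)/0.8622 = 0.025.
Then σ = (x₂ − x₁)/(z₂ − z₁) = (0.0614 − 0.00774)/0.8622 = 0.062.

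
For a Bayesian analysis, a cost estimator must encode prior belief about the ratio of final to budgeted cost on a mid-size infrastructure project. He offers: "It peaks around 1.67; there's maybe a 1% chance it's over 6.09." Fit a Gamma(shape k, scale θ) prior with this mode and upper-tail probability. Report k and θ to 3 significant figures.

Gamma(k,θ) with k>1 has mode (k−1)θ, so θ = 1.67/(k−1).
Need P(X < 6.09) = 0.99 with θ tied to k this way. Start at k = 2, θ = 1.67: P(X<6.09) ≈ 0.879.
Too low — raise k to concentrate. Iterating converges to k ≈ 3.56.
Then θ = 1.67/(3.56−1) ≈ 0.652.

k ≈ 3.56, θ ≈ 0.652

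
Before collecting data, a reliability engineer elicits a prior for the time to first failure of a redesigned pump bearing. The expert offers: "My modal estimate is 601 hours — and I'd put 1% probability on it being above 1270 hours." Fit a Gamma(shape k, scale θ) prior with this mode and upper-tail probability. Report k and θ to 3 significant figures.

k ≈ 9.68, θ ≈ 69.2

Gamma(k,θ) with k>1 has mode (k−1)θ, so θ = 601/(k−1).
Need P(X < 1270) = 0.99 with θ tied to k this way. Start at k = 2, θ = 601: P(X<1270) ≈ 0.624.
Too low — raise k to concentrate. Iterating converges to k ≈ 9.68.
Then θ = 601/(9.68−1) ≈ 69.2.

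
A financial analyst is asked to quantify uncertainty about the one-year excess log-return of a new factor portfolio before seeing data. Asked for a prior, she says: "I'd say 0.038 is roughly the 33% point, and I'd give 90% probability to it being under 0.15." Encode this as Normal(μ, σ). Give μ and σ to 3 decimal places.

μ = 0.067, σ = 0.065

For Normal(μ,σ), the p-quantile is μ + z_p·σ. Here z_{0.33} = -0.4399, z_{0.9} = 1.282.
So 0.038 = μ − 0.4399σ and 0.15 = μ + 1.282σ.
Subtracting: σ = (0.15 − 0.038)/(1.282 − (-0.4399)) = 0.065.
Then μ = 0.038 − (-0.4399)·0.065 = 0.067.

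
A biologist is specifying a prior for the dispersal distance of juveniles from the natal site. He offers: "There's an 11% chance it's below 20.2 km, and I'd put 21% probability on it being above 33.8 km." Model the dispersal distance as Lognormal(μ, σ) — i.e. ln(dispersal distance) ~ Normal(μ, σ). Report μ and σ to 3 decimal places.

If T ~ Lognormal(μ,σ) then ln T ~ Normal(μ,σ), so the p-quantile of ln T is μ + z_p·σ.
ln(20.2) = 3.006 and ln(33.8) = 3.52; z_{0.11} = -1.227, z_{0.79} = 0.8064.
σ = (3.52 − 3.006)/(0.8064 − (-1.227)) = 0.253.
μ = 3.006 − (-1.227)·0.253 = 3.316.

μ ≈ 3.316, σ ≈ 0.253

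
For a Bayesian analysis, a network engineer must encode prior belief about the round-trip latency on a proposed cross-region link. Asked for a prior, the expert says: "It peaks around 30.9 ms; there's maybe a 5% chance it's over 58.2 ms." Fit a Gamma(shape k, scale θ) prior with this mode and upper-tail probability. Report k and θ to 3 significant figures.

k ≈ 7.94, θ ≈ 4.45

Gamma(k,θ) with k>1 has mode (k−1)θ, so θ = 30.9/(k−1).
Need P(X < 58.2) = 0.95 with θ tied to k this way. Start at k = 2, θ = 30.9: P(X<58.2) ≈ 0.562.
Too low — raise k to concentrate. Iterating converges to k ≈ 7.94.
Then θ = 30.9/(7.94−1) ≈ 4.45.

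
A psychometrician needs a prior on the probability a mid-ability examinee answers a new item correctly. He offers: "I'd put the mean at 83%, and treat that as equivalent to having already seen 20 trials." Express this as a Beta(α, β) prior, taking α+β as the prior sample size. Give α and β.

Under the effective-sample-size interpretation, Beta(α, β) has prior mean α/(α+β) and prior sample size α+β.
So α+β = 20 and α/(α+β) = 0.83, giving α = 0.83·20 = 16.6 and β = 20 − 16.6 = 3.4.

α = 16.6, β = 3.4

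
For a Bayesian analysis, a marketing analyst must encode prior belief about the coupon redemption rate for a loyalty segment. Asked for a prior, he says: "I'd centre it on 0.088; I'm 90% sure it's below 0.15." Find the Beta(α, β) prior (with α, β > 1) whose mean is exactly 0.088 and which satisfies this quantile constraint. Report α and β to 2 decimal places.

α ≈ 3.29, β ≈ 34.08

With mean 0.088 fixed, write α = 0.088s, β = 0.912s where s = α+β.
Need P(θ < 0.15) = 0.9 under Beta(0.088s, 0.912s). Normal approximation: (q−m)/√(m(1−m)/s) ≈ z_{0.9} = 1.28, so s ≈ 0.088·0.912·(1.28)²/(0.15−0.088)² = 34.3.
At s = 34.3: P(θ<0.15) ≈ 0.893. Adjusting to match 0.9 gives s ≈ 37.36.
So α = 0.088·37.36 ≈ 3.29, β = 0.912·37.36 ≈ 34.08.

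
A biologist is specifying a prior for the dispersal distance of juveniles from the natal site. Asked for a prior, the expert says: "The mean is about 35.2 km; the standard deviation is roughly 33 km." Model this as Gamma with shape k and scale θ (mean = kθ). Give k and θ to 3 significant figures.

For Gamma(k, scale θ): mean = kθ, variance = kθ², so CV = 1/√k.
CV = SD/mean = 33/35.2 = 0.9375, hence k = 1/CV² = 1.14.
Then θ = mean/k = 35.2/1.14 = 30.9.

k ≈ 1.14, θ ≈ 30.9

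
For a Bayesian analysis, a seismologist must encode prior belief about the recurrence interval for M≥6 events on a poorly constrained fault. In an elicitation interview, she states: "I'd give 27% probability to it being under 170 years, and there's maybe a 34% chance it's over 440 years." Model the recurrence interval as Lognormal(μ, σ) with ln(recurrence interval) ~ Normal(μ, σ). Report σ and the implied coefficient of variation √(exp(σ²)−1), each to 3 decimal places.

If T ~ Lognormal(μ,σ) then ln T ~ Normal(μ,σ), so the p-quantile of ln T is μ + z_p·σ.
ln(170) = 5.136 and ln(440) = 6.087; z_{0.27} = -0.6128, z_{0.66} = 0.4125.
σ = (6.087 − 5.136)/(0.4125 − (-0.6128)) = 0.928.
μ = 5.136 − (-0.6128)·0.928 = 5.704.
CV = √(exp(σ²)−1) = √(exp(0.8603)−1) = 1.168.

σ ≈ 0.928, CV ≈ 1.168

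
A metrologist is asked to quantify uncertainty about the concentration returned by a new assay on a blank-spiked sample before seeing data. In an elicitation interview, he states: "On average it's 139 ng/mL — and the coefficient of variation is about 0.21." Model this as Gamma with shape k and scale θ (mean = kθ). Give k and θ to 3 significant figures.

k ≈ 22.7, θ ≈ 6.13

For Gamma(k, scale θ): mean = kθ, variance = kθ², so CV = 1/√k.
CV = 0.21, hence k = 1/CV² = 22.7.
Then θ = mean/k = 139/22.7 = 6.13.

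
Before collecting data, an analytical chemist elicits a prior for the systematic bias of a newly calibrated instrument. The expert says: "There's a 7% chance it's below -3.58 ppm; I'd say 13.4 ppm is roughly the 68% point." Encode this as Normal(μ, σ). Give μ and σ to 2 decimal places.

μ = 9.31, σ = 8.74

The p-quantile of Normal(μ,σ) is μ + z_p·σ, with z_{0.07} = -1.476 and z_{0.68} = 0.4677.
Eliminate σ: μ = (z₂·x₁ − z₁·x₂)/(z₂ − z₁) = (0.4677·-3.58 − (-1.476)·13.4)/1.943 = 9.31.
Then σ = (x₂ − x₁)/(z₂ − z₁) = (13.4 − -3.58)/1.943 = 8.74.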